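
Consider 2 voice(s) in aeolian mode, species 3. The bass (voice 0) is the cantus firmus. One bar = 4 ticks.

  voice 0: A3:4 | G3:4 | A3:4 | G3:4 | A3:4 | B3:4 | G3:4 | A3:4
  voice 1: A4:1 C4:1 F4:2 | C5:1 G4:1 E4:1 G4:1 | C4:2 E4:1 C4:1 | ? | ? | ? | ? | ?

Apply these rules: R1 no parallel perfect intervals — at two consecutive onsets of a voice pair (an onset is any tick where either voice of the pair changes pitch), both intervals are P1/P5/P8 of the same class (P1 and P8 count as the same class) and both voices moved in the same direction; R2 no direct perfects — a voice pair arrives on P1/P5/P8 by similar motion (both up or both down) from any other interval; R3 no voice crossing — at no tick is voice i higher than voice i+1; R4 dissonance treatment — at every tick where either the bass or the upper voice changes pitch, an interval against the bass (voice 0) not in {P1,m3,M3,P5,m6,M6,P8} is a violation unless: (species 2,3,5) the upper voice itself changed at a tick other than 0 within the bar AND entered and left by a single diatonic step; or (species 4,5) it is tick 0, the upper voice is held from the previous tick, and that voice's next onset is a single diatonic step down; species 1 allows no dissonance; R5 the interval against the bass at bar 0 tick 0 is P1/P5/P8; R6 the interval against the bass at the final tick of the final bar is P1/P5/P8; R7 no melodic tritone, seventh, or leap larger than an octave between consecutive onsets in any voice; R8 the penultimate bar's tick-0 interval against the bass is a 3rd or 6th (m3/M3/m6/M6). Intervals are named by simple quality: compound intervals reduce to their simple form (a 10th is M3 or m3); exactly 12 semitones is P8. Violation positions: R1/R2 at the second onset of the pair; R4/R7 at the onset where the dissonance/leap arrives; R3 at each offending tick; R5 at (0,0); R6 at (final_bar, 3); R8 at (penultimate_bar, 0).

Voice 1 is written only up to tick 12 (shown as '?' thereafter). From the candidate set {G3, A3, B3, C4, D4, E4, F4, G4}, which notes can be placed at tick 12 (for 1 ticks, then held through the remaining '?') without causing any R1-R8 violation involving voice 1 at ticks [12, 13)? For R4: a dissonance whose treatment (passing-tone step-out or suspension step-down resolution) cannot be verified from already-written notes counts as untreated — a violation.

G3: violates R2
A3: violates R4
B3: legal
C4: violates R4
D4: legal
E4: legal
F4: violates R4
G4: legal

{B3, D4, E4, G4}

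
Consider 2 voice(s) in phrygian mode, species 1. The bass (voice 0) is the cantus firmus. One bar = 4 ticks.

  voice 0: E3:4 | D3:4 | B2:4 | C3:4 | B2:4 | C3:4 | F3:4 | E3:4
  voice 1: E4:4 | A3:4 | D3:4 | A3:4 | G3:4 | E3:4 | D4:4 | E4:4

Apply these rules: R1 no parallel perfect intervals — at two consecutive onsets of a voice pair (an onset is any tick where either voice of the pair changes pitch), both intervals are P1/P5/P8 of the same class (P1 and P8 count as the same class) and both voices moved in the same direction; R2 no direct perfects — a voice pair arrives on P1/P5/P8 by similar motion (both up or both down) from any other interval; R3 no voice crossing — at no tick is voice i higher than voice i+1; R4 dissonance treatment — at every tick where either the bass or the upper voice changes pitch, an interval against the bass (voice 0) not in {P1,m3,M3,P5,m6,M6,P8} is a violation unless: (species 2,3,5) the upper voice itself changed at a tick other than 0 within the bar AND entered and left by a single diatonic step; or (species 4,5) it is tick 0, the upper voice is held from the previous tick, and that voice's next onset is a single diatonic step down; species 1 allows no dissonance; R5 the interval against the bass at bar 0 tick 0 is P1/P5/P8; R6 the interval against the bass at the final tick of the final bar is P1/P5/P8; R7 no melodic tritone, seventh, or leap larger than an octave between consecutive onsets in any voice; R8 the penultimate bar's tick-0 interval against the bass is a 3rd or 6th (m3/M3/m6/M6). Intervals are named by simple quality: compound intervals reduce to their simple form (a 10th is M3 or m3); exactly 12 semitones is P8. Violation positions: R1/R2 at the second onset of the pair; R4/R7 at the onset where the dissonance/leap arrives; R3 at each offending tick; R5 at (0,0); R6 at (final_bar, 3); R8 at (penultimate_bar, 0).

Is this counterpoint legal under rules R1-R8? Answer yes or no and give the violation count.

No (2 violations)

bar 0: v0=E3 v1=E4 (P8)
bar 1: v0=D3 v1=A3 (P5)
bar 2: v0=B2 v1=D3 (m3)
bar 3: v0=C3 v1=A3 (M6)
bar 4: v0=B2 v1=G3 (m6)
bar 5: v0=C3 v1=E3 (M3)
bar 6: v0=F3 v1=D4 (M6)
bar 7: v0=E3 v1=E4 (P8)
  R2 @ bar1.0: E3/E4 P8 -> D3/A3 P5 similar
  R7 @ bar6.0: E3->D4 leap 10st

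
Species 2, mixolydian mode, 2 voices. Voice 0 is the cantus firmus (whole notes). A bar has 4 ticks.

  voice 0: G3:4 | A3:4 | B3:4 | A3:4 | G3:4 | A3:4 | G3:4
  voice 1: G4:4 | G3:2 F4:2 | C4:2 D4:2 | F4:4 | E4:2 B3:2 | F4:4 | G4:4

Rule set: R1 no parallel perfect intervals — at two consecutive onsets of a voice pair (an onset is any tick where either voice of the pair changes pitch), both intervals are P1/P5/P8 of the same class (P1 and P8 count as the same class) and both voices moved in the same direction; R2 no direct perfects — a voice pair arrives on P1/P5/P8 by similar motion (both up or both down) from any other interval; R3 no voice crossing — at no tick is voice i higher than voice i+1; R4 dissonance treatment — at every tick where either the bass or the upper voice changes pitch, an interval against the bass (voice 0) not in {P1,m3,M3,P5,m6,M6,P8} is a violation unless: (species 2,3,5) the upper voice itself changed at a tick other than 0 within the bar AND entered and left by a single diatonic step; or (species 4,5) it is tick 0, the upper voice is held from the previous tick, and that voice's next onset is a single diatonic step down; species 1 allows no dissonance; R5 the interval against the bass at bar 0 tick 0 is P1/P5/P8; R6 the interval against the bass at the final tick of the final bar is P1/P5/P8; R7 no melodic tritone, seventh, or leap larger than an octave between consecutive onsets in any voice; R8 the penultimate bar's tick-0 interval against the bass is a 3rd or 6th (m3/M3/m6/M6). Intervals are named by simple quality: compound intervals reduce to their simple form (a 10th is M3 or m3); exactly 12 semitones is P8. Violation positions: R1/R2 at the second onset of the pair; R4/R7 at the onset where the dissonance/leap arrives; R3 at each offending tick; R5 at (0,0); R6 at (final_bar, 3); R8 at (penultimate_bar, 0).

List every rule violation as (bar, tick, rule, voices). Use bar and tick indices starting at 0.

(1, 0, R3, (0, 1))
(1, 0, R4, (0, 1))
(1, 1, R3, (0, 1))
(1, 2, R7, (1,))
(2, 0, R4, (0, 1))
(5, 0, R7, (1,))

bar 0: v0=G3 v1=G4 downbeat P8
bar 1: v0=A3 v1=G3 downbeat M2
bar 2: v0=B3 v1=C4 downbeat m2
bar 3: v0=A3 v1=F4 downbeat m6
bar 4: v0=G3 v1=E4 downbeat M6
bar 5: v0=A3 v1=F4 downbeat m6
bar 6: v0=G3 v1=G4 downbeat P8
  -> R3 @ bar 1 tick 0 v(0, 1): A3 above G3
  -> R4 @ bar 1 tick 0 v(0, 1): A3/G3 M2 untreated
  -> R3 @ bar 1 tick 1 v(0, 1): A3 above G3
  -> R7 @ bar 1 tick 2 v(1,): G3->F4 leap 10st
  -> R4 @ bar 2 tick 0 v(0, 1): B3/C4 m2 untreated
  -> R7 @ bar 5 tick 0 v(1,): B3->F4 leap 6st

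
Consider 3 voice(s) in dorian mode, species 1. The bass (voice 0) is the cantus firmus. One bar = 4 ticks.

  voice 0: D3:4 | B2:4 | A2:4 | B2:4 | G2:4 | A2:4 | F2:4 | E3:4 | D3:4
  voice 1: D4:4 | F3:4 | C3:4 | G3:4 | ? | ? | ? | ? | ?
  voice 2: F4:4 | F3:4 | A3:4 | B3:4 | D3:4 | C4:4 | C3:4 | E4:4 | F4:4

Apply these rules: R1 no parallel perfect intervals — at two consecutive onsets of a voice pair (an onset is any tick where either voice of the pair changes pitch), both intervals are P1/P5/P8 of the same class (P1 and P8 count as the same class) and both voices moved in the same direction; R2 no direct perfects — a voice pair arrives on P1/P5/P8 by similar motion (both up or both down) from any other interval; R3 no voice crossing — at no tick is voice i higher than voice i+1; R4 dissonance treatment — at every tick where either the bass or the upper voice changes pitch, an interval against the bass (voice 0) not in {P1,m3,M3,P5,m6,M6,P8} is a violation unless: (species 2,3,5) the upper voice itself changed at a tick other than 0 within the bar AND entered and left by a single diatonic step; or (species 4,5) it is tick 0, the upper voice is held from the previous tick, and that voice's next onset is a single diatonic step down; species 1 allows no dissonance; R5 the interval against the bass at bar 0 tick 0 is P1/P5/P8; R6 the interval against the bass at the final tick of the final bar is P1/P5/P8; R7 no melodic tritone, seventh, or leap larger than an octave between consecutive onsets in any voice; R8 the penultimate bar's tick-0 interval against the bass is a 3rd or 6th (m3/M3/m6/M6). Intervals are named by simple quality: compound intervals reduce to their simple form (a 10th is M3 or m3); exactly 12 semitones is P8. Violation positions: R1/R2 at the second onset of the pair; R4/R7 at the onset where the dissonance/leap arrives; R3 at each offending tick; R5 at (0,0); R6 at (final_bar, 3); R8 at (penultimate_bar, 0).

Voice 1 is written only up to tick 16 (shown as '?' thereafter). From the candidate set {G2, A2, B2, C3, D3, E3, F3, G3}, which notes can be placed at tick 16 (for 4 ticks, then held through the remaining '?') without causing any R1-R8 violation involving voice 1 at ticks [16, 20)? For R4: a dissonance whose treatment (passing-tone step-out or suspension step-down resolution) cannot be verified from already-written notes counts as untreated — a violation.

G2: violates R2
A2: violates R4,R7
B2: legal
C3: violates R4
D3: violates R2
E3: violates R3
F3: violates R3,R4
G3: violates R3

{B2}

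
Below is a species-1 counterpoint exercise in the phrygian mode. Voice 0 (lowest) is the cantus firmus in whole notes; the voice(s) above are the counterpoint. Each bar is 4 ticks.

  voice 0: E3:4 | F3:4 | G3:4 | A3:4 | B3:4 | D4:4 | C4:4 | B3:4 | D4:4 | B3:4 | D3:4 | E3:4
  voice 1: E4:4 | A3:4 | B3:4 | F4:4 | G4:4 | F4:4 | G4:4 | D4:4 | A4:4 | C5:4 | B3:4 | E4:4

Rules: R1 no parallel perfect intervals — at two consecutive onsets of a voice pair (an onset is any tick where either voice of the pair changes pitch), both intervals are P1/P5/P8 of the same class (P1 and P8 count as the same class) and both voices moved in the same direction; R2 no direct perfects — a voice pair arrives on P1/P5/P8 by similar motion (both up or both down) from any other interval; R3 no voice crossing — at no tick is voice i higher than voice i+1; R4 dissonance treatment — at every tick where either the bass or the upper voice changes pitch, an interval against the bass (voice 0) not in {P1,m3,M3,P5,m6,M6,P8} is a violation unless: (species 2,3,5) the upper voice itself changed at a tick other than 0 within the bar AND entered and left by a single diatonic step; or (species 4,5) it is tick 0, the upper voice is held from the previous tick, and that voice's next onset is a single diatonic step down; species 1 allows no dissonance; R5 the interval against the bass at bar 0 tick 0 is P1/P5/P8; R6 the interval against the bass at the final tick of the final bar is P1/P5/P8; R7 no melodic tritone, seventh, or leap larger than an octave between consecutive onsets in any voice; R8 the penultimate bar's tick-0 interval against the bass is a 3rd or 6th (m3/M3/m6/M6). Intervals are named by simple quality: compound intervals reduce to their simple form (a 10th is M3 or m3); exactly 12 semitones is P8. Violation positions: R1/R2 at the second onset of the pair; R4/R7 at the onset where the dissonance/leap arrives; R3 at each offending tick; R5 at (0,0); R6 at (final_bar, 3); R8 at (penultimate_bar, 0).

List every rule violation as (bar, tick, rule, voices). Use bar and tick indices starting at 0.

(3, 0, R7, (1,))
(8, 0, R2, (0, 1))
(9, 0, R4, (0, 1))
(10, 0, R7, (1,))
(11, 0, R2, (0, 1))

bar 0: v0=E3 v1=E4 downbeat P8
bar 1: v0=F3 v1=A3 downbeat M3
bar 2: v0=G3 v1=B3 downbeat M3
bar 3: v0=A3 v1=F4 downbeat m6
bar 4: v0=B3 v1=G4 downbeat m6
bar 5: v0=D4 v1=F4 downbeat m3
bar 6: v0=C4 v1=G4 downbeat P5
bar 7: v0=B3 v1=D4 downbeat m3
bar 8: v0=D4 v1=A4 downbeat P5
bar 9: v0=B3 v1=C5 downbeat m2
bar 10: v0=D3 v1=B3 downbeat M6
bar 11: v0=E3 v1=E4 downbeat P8
  -> R7 @ bar 3 tick 0 v(1,): B3->F4 leap 6st
  -> R2 @ bar 8 tick 0 v(0, 1): B3/D4 m3 -> D4/A4 P5 similar
  -> R4 @ bar 9 tick 0 v(0, 1): B3/C5 m2 untreated
  -> R7 @ bar 10 tick 0 v(1,): C5->B3 leap 13st
  -> R2 @ bar 11 tick 0 v(0, 1): D3/B3 M6 -> E3/E4 P8 similar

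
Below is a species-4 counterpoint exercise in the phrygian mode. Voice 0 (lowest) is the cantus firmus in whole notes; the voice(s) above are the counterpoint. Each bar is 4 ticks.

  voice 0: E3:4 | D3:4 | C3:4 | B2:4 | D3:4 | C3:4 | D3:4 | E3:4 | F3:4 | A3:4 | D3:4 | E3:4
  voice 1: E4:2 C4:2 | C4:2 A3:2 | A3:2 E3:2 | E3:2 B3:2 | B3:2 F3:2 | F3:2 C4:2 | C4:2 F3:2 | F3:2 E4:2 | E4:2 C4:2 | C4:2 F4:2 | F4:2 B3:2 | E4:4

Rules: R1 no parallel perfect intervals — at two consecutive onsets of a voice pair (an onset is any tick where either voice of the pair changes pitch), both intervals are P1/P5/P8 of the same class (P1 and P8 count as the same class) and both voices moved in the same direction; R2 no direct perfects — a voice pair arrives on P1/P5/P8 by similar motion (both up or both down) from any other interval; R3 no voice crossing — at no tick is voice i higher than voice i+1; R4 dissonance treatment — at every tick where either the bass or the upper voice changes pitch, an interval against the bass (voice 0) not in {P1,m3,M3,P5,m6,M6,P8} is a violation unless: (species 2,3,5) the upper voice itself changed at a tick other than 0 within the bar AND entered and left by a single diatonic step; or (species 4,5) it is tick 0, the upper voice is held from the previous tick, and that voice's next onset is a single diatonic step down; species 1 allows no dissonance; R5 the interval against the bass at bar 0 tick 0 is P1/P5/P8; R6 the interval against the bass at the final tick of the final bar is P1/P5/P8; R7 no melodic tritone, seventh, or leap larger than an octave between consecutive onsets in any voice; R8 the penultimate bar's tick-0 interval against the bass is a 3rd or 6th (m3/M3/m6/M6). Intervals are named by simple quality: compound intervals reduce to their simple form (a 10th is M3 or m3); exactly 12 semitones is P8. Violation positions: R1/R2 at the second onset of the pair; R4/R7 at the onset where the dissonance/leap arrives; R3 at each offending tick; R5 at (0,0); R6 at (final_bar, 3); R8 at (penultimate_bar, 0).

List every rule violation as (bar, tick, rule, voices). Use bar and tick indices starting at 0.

(1, 0, R4, (0, 1))
(3, 0, R4, (0, 1))
(4, 2, R7, (1,))
(5, 0, R4, (0, 1))
(6, 0, R4, (0, 1))
(7, 0, R4, (0, 1))
(7, 2, R7, (1,))
(8, 0, R4, (0, 1))
(10, 2, R7, (1,))
(11, 0, R2, (0, 1))

bar 0: v0=E3 v1=E4 downbeat P8
bar 1: v0=D3 v1=C4 downbeat m7
bar 2: v0=C3 v1=A3 downbeat M6
bar 3: v0=B2 v1=E3 downbeat P4
bar 4: v0=D3 v1=B3 downbeat M6
bar 5: v0=C3 v1=F3 downbeat P4
bar 6: v0=D3 v1=C4 downbeat m7
bar 7: v0=E3 v1=F3 downbeat m2
bar 8: v0=F3 v1=E4 downbeat M7
bar 9: v0=A3 v1=C4 downbeat m3
bar 10: v0=D3 v1=F4 downbeat m3
bar 11: v0=E3 v1=E4 downbeat P8
  -> R4 @ bar 1 tick 0 v(0, 1): D3/C4 m7 untreated
  -> R4 @ bar 3 tick 0 v(0, 1): B2/E3 P4 untreated
  -> R7 @ bar 4 tick 2 v(1,): B3->F3 leap 6st
  -> R4 @ bar 5 tick 0 v(0, 1): C3/F3 P4 untreated
  -> R4 @ bar 6 tick 0 v(0, 1): D3/C4 m7 untreated
  -> R4 @ bar 7 tick 0 v(0, 1): E3/F3 m2 untreated
  -> R7 @ bar 7 tick 2 v(1,): F3->E4 leap 11st
  -> R4 @ bar 8 tick 0 v(0, 1): F3/E4 M7 untreated
  -> R7 @ bar 10 tick 2 v(1,): F4->B3 leap 6st
  -> R2 @ bar 11 tick 0 v(0, 1): D3/B3 M6 -> E3/E4 P8 similar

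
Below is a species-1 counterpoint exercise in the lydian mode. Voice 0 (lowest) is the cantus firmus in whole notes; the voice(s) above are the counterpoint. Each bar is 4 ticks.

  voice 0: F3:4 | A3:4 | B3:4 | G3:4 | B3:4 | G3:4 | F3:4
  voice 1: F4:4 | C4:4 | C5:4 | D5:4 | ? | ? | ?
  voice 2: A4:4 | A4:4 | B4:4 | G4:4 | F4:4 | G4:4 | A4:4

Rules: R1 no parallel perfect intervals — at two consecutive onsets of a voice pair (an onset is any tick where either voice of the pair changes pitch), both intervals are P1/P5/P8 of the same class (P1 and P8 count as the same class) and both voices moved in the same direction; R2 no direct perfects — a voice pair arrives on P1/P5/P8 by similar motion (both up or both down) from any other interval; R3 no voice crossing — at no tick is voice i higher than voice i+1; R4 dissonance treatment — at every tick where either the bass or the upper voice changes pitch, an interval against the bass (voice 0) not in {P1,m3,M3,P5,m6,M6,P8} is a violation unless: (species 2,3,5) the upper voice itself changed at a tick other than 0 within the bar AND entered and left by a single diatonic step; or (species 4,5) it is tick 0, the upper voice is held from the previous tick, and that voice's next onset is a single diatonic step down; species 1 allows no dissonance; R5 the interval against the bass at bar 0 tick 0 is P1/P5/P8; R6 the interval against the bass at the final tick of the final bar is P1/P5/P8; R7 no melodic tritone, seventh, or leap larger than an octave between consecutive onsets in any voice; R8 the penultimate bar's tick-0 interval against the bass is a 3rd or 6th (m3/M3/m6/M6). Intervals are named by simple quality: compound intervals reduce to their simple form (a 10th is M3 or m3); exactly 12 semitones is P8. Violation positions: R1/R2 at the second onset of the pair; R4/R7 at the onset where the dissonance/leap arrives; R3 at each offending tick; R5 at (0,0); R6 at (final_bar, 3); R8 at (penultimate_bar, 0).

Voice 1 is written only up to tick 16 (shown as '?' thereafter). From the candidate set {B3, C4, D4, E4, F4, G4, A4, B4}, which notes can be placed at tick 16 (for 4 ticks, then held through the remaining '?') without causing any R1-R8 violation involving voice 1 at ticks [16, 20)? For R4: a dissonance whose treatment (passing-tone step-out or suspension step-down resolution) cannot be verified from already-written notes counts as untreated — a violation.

B3: violates R7
C4: violates R4,R7
D4: legal
E4: violates R4,R7
F4: violates R2,R4
G4: violates R3
A4: violates R3,R4
B4: violates R3

{D4}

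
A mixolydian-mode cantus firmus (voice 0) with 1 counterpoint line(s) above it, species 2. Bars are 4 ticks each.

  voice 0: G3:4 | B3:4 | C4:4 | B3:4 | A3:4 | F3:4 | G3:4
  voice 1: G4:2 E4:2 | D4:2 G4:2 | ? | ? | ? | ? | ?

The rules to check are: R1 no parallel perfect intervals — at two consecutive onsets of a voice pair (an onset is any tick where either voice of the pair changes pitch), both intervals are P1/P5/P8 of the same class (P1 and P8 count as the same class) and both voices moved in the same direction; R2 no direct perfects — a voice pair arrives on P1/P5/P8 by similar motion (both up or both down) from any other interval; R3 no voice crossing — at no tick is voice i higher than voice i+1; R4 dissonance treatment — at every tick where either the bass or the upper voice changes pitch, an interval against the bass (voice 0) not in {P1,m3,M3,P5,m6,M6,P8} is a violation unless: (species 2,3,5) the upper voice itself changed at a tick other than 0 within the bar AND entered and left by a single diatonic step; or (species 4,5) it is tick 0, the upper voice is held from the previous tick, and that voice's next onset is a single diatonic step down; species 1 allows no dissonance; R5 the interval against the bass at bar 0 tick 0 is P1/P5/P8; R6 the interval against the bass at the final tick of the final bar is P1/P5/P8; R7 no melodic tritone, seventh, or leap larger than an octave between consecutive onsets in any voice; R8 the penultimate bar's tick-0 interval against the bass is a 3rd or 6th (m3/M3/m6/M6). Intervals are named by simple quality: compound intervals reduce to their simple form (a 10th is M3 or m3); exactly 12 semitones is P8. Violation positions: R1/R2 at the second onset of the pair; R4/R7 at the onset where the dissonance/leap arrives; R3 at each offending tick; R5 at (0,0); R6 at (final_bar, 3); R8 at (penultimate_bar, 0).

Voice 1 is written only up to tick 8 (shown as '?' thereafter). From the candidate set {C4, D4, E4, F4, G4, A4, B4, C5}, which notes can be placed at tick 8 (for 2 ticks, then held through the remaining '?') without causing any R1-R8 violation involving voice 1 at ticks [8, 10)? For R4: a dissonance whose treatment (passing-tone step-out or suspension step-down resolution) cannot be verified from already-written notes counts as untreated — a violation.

C4: legal
D4: violates R4
E4: legal
F4: violates R4
G4: legal
A4: legal
B4: violates R4
C5: violates R2

{A4, C4, E4, G4}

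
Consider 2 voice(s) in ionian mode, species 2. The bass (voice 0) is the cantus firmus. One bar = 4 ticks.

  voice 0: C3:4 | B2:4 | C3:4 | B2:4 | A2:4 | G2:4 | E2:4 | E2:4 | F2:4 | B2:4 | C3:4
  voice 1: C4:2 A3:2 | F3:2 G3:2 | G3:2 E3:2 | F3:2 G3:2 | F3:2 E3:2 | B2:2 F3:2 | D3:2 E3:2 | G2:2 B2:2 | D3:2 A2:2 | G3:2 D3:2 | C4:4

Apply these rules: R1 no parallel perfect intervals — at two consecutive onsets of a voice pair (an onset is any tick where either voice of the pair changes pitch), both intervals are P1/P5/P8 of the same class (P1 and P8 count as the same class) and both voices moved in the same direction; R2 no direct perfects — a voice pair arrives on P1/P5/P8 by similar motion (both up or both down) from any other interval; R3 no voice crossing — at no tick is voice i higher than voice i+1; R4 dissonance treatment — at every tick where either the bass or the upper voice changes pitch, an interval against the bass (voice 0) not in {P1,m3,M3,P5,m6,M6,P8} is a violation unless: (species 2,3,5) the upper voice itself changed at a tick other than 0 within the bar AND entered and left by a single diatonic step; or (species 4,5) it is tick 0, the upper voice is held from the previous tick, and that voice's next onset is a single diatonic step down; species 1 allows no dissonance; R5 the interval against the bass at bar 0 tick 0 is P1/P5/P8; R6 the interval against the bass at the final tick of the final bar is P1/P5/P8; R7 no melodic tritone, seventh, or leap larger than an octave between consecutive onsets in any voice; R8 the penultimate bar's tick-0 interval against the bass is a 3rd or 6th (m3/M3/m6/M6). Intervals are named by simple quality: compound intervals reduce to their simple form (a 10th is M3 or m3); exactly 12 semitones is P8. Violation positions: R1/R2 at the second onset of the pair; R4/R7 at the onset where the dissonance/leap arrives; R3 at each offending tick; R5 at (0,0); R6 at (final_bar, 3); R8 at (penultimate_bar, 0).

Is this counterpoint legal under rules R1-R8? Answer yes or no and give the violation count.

bar 0: v0=C3 v1=C4 (P8)
bar 1: v0=B2 v1=F3 (TT)
bar 2: v0=C3 v1=G3 (P5)
bar 3: v0=B2 v1=F3 (TT)
bar 4: v0=A2 v1=F3 (m6)
bar 5: v0=G2 v1=B2 (M3)
bar 6: v0=E2 v1=D3 (m7)
bar 7: v0=E2 v1=G2 (m3)
bar 8: v0=F2 v1=D3 (M6)
bar 9: v0=B2 v1=G3 (m6)
bar 10: v0=C3 v1=C4 (P8)
  R4 @ bar1.0: B2/F3 TT untreated
  R4 @ bar3.0: B2/F3 TT untreated
  R4 @ bar5.2: G2/F3 m7 untreated
  R7 @ bar5.2: B2->F3 leap 6st
  R4 @ bar6.0: E2/D3 m7 untreated
  R7 @ bar9.0: F2->B2 leap 6st
  R7 @ bar9.0: A2->G3 leap 10st
  R2 @ bar10.0: B2/D3 m3 -> C3/C4 P8 similar
  R7 @ bar10.0: D3->C4 leap 10st

No (9 violations)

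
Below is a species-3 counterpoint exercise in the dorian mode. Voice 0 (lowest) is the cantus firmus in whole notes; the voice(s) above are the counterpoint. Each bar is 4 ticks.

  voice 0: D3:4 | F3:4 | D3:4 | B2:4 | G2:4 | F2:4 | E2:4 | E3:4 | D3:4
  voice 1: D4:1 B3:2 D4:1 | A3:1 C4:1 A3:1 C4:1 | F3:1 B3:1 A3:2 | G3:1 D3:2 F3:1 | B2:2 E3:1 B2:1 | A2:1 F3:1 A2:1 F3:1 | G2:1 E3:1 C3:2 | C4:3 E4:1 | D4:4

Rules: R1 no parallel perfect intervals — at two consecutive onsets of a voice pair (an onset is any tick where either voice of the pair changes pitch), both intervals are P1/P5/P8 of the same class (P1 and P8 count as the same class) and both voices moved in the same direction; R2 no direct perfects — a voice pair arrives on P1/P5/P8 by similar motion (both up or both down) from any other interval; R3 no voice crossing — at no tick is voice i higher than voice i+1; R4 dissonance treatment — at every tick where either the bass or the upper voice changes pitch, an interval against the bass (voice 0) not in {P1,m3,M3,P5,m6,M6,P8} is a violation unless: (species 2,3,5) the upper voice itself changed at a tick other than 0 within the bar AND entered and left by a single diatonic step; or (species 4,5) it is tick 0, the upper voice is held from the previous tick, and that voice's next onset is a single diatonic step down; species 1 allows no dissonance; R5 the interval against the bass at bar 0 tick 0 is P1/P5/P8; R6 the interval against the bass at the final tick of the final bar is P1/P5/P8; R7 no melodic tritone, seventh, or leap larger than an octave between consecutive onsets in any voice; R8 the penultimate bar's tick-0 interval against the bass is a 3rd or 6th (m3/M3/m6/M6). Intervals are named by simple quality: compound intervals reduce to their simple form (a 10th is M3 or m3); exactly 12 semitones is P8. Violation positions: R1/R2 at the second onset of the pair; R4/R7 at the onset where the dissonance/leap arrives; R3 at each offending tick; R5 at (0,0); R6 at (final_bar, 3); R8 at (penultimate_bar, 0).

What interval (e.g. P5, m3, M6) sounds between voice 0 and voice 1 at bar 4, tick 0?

M3

voice 0=G2 voice 1=B2 -> M3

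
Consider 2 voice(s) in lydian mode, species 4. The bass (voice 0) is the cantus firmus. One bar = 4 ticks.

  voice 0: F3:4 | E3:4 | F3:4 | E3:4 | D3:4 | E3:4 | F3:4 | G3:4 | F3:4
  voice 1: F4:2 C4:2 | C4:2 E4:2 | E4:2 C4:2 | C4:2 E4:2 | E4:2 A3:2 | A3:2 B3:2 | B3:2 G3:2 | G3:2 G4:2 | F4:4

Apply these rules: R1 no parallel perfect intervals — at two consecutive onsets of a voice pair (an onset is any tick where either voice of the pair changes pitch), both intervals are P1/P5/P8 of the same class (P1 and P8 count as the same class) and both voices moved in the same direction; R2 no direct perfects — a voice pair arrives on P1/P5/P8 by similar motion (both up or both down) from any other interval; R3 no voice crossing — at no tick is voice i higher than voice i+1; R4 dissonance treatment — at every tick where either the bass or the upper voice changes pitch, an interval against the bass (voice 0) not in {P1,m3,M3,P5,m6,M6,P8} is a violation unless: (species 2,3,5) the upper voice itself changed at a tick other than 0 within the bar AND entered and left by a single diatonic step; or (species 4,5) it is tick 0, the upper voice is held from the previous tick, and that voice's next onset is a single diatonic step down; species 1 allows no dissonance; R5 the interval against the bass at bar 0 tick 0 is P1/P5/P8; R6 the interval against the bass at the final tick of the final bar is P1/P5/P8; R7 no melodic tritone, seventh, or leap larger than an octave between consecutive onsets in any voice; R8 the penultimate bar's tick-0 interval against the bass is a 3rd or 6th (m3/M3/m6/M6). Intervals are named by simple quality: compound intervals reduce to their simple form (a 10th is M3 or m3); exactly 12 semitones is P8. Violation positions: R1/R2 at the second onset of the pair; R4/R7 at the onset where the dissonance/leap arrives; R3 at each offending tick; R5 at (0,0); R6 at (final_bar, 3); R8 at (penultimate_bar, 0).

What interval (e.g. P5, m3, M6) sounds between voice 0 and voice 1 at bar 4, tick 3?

P5

voice 0=D3 voice 1=A3 -> P5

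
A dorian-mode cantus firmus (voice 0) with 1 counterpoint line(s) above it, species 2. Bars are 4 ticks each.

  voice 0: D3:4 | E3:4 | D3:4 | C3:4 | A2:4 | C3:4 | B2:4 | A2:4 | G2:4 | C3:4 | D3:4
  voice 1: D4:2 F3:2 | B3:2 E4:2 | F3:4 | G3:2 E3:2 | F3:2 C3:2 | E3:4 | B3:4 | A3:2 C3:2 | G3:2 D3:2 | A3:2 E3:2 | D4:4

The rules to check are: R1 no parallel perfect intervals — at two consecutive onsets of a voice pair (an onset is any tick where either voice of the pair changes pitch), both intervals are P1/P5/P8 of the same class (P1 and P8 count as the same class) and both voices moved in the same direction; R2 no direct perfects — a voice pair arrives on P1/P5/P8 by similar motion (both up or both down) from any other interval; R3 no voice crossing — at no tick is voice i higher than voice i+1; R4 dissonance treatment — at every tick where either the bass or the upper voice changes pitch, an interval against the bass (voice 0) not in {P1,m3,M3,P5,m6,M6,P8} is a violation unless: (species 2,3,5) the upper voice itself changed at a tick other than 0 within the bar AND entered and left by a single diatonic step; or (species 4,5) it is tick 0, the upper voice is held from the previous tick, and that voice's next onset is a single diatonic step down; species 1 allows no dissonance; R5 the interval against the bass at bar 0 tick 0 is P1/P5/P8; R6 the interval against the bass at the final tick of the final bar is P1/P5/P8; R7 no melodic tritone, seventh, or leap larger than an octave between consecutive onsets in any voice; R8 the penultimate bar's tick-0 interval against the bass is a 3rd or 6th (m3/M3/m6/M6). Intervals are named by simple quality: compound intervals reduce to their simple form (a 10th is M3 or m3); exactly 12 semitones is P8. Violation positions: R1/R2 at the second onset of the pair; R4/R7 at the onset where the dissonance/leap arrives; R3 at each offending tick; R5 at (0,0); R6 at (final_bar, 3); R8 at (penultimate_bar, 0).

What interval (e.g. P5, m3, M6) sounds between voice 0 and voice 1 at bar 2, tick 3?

m3

voice 0=D3 voice 1=F3 -> m3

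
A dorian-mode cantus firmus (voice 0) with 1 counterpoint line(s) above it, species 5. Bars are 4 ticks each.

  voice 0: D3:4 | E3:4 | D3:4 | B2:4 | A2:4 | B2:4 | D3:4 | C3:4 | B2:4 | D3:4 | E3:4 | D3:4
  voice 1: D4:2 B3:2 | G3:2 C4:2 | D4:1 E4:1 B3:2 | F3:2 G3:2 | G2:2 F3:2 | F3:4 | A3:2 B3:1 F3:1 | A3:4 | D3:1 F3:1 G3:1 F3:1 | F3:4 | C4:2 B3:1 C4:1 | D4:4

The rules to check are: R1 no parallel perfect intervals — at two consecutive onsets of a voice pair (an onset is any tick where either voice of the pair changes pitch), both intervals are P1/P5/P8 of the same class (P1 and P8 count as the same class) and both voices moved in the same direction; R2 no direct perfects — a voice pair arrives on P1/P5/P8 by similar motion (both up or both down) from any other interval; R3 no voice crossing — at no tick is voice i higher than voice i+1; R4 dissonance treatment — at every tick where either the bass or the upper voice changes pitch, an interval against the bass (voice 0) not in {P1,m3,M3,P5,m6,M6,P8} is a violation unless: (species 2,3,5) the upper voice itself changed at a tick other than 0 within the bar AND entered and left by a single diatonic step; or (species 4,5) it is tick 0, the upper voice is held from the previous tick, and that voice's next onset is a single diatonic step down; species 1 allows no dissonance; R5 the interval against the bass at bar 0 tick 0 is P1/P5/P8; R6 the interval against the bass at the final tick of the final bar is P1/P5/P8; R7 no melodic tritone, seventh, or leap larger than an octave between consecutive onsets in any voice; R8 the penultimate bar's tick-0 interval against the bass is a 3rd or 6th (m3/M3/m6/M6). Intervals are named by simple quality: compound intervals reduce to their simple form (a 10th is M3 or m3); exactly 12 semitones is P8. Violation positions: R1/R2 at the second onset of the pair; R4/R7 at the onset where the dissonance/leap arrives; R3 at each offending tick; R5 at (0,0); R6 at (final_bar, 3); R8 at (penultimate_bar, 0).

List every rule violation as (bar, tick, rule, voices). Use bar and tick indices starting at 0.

bar 0: v0=D3 v1=D4 downbeat P8
bar 1: v0=E3 v1=G3 downbeat m3
bar 2: v0=D3 v1=D4 downbeat P8
bar 3: v0=B2 v1=F3 downbeat TT
bar 4: v0=A2 v1=G2 downbeat M2
bar 5: v0=B2 v1=F3 downbeat TT
bar 6: v0=D3 v1=A3 downbeat P5
bar 7: v0=C3 v1=A3 downbeat M6
bar 8: v0=B2 v1=D3 downbeat m3
bar 9: v0=D3 v1=F3 downbeat m3
bar 10: v0=E3 v1=C4 downbeat m6
bar 11: v0=D3 v1=D4 downbeat P8
  -> R4 @ bar 2 tick 1 v(0, 1): D3/E4 M2 untreated
  -> R4 @ bar 3 tick 0 v(0, 1): B2/F3 TT untreated
  -> R7 @ bar 3 tick 0 v(1,): B3->F3 leap 6st
  -> R3 @ bar 4 tick 0 v(0, 1): A2 above G2
  -> R4 @ bar 4 tick 0 v(0, 1): A2/G2 M2 untreated
  -> R3 @ bar 4 tick 1 v(0, 1): A2 above G2
  -> R7 @ bar 4 tick 2 v(1,): G2->F3 leap 10st
  -> R4 @ bar 5 tick 0 v(0, 1): B2/F3 TT untreated
  -> R2 @ bar 6 tick 0 v(0, 1): B2/F3 TT -> D3/A3 P5 similar
  -> R7 @ bar 6 tick 3 v(1,): B3->F3 leap 6st
  -> R4 @ bar 8 tick 1 v(0, 1): B2/F3 TT untreated
  -> R4 @ bar 8 tick 3 v(0, 1): B2/F3 TT untreated

(2, 1, R4, (0, 1))
(3, 0, R4, (0, 1))
(3, 0, R7, (1,))
(4, 0, R3, (0, 1))
(4, 0, R4, (0, 1))
(4, 1, R3, (0, 1))
(4, 2, R7, (1,))
(5, 0, R4, (0, 1))
(6, 0, R2, (0, 1))
(6, 3, R7, (1,))
(8, 1, R4, (0, 1))
(8, 3, R4, (0, 1))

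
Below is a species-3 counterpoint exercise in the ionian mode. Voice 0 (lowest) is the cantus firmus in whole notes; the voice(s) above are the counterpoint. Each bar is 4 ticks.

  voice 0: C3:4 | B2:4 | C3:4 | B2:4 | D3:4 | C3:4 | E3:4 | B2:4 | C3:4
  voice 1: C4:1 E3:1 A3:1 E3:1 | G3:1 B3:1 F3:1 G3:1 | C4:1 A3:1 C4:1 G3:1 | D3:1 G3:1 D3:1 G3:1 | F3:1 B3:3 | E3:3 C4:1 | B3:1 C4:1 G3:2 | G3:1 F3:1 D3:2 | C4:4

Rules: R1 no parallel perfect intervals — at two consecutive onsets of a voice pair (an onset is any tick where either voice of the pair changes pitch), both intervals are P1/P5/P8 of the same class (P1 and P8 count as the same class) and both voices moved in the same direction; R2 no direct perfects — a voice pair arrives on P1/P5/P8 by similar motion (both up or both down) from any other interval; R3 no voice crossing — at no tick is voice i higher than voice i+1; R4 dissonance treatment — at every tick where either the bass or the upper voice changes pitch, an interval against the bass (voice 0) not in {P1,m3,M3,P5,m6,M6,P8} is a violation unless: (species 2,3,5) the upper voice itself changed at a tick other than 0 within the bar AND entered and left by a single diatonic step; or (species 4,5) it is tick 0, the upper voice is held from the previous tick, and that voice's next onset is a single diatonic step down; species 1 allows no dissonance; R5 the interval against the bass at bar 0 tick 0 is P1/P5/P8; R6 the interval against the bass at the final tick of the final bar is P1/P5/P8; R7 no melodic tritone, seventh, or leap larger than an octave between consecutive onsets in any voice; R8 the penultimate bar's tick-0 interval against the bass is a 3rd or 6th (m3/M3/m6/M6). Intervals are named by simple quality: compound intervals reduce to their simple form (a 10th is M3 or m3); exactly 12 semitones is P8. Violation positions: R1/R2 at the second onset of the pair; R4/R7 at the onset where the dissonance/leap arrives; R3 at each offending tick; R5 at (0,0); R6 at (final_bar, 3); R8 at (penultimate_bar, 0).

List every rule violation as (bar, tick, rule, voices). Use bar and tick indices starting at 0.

bar 0: v0=C3 v1=C4 downbeat P8
bar 1: v0=B2 v1=G3 downbeat m6
bar 2: v0=C3 v1=C4 downbeat P8
bar 3: v0=B2 v1=D3 downbeat m3
bar 4: v0=D3 v1=F3 downbeat m3
bar 5: v0=C3 v1=E3 downbeat M3
bar 6: v0=E3 v1=B3 downbeat P5
bar 7: v0=B2 v1=G3 downbeat m6
bar 8: v0=C3 v1=C4 downbeat P8
  -> R4 @ bar 1 tick 2 v(0, 1): B2/F3 TT untreated
  -> R7 @ bar 1 tick 2 v(1,): B3->F3 leap 6st
  -> R2 @ bar 2 tick 0 v(0, 1): B2/G3 m6 -> C3/C4 P8 similar
  -> R7 @ bar 4 tick 1 v(1,): F3->B3 leap 6st
  -> R4 @ bar 7 tick 1 v(0, 1): B2/F3 TT untreated
  -> R2 @ bar 8 tick 0 v(0, 1): B2/D3 m3 -> C3/C4 P8 similar
  -> R7 @ bar 8 tick 0 v(1,): D3->C4 leap 10st

(1, 2, R4, (0, 1))
(1, 2, R7, (1,))
(2, 0, R2, (0, 1))
(4, 1, R7, (1,))
(7, 1, R4, (0, 1))
(8, 0, R2, (0, 1))
(8, 0, R7, (1,))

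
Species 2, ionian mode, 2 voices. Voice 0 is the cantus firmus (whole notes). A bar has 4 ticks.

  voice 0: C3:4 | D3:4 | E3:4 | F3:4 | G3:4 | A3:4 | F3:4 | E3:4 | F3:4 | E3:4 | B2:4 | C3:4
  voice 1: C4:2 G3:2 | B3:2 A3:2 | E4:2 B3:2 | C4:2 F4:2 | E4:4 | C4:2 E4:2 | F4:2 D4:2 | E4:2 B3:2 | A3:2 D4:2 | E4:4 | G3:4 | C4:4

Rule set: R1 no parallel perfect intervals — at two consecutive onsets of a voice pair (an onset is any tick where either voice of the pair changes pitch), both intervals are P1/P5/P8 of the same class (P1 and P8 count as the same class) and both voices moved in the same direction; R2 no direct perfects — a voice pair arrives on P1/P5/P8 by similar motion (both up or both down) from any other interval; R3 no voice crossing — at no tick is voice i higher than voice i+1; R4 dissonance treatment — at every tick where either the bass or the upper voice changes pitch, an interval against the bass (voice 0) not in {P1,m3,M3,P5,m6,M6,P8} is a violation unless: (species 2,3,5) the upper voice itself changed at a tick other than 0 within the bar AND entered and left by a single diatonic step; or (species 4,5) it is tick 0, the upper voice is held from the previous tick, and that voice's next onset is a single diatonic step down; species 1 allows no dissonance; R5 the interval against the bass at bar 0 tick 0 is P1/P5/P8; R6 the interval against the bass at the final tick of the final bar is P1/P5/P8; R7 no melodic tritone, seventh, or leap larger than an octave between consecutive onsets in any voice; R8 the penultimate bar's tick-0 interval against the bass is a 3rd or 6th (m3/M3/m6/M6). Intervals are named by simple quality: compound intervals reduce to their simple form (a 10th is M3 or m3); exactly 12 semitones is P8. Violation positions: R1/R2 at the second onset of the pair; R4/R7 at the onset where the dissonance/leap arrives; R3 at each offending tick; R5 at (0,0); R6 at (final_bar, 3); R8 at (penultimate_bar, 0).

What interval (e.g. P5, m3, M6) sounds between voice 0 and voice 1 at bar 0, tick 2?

P5

voice 0=C3 voice 1=G3 -> P5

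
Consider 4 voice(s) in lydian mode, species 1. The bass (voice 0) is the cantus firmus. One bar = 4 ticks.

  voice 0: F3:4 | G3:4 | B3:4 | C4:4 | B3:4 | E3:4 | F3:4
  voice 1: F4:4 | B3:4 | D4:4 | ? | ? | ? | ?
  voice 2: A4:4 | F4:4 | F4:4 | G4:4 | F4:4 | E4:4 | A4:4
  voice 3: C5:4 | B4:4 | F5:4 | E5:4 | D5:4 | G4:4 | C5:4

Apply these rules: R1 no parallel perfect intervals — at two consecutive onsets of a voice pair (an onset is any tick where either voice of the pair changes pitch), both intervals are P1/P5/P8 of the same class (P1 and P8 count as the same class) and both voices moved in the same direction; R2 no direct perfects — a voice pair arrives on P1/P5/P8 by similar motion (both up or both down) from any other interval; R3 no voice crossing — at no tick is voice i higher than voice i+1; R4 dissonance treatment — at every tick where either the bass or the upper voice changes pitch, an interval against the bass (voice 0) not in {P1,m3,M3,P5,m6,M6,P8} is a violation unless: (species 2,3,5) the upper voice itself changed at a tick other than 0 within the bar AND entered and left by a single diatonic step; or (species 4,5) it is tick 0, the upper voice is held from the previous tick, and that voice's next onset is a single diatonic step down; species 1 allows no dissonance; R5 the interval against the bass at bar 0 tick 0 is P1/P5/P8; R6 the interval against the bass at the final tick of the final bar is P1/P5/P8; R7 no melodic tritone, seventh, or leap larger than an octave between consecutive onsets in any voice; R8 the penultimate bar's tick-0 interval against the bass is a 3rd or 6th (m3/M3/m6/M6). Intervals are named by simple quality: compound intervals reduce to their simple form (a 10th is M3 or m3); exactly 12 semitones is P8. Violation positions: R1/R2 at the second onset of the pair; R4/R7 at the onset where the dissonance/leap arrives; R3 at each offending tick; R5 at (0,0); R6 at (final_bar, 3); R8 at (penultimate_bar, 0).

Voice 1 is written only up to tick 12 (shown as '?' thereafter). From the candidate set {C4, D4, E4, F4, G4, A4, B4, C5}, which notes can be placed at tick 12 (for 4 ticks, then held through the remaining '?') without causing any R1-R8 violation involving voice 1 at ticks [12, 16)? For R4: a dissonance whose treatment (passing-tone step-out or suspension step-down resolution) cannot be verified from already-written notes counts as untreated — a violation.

{C4, E4}

C4: legal
D4: violates R4
E4: legal
F4: violates R4
G4: violates R2
A4: violates R3
B4: violates R3,R4
C5: violates R2,R3,R7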